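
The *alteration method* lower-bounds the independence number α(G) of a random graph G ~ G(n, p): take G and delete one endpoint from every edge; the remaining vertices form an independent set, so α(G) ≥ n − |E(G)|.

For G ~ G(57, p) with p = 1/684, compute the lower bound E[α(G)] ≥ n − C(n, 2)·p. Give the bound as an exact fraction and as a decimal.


E[|E(G)|] = C(57, 2)·p = 1596 · (1/684) = 7/3.
E[α(G)] ≥ n − E[|E(G)|] = 57 − 7/3 = 164/3.
Numerically: ≈ 54.66667.
(This is only a lower bound; the true E[α(G)] may be larger.)

E[α(G)] ≥ 164/3 ≈ 54.66667.


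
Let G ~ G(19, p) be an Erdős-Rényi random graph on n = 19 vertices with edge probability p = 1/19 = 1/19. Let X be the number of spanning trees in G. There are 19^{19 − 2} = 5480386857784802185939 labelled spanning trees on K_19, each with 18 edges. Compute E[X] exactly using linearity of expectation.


K_19 has 19^{19 − 2} = 5480386857784802185939 labelled spanning trees.
For each such spanning tree H, let X_H = 1 if all 18 edges of H are present in G. Then P[X_H = 1] = p^{18} = (1/19)^{18} = 1/104127350297911241532841.
By linearity of expectation: E[X] = Σ_H E[X_H] = 5480386857784802185939 · p^{18} = 5480386857784802185939 · 1/104127350297911241532841 = 1/19.
Numerically: E[X] ≈ 0.0526316.

E[X] = 5480386857784802185939 · (1/19)^{18} = 1/19 ≈ 0.0526316.


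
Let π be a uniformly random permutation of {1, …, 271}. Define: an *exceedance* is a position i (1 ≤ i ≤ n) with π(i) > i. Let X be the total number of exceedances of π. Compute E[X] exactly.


Write X = Σ_{i=1}^{271} X_i, where X_i = 1_{π(i) > i}.
For each fixed i, π(i) is uniform over {1, …, 271} (marginal of a uniform permutation), so P[π(i) > i] = (n − i)/n. Summing: Σ_{i=1}^{271} (n − i)/n = (0 + 1 + … + 270)/271 = 271(271 − 1)/(2·271) = (271 − 1)/2.
Hence E[X] = Σ_{i=1}^{271} (271 − i)/271 = 135 ≈ 135.0000.

E[X] = 135 = 135.0000.


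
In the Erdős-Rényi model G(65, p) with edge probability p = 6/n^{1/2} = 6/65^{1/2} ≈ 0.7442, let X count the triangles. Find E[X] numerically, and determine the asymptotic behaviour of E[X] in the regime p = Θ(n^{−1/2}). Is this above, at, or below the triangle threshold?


Number of potential triangles: C(65, 3) = 43680.
Each occurs with probability p³ ≈ (0.7442)³ ≈ 4.121770e-01.
By linearity: E[X] = C(65, 3)·p³ ≈ 43680 · 4.121770e-01 ≈ 18003.8898.
Since α = 1/2 < 1, p = c/n^{1/2} ≫ 1/n is above the triangle threshold p ~ 1/n. Asymptotically E[X] ~ (c³/6)·n^{3(1−α)} = (6³/6)·n^{1.5} → ∞; triangles are abundant w.h.p.

E[X] ≈ 18003.8898; in regime p = Θ(1/n^{1/2}) E[X] diverges (above the triangle threshold p ~ 1/n).


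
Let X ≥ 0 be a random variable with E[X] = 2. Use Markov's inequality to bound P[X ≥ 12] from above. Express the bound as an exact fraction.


μ = E[X] = 2, a = 12.
Markov: P[X ≥ 12] ≤ μ/a = (2)/12 = 1/6.
Numerically: ≈ 0.166667.
(Since a = 12 > μ = 2.000000, the bound 1/6 is < 1 and informative.)

P[X ≥ 12] ≤ 1/6 ≈ 0.166667.


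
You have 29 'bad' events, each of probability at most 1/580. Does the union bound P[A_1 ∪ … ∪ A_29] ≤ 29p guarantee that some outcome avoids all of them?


Union bound: P[∪_{i=1}^{29} A_i] ≤ Σ_i P[A_i] ≤ 29·p = 29·(1/580) = 1/20.
Numerically: 1/20 ≈ 0.050.
Is 1/20 < 1? YES.
Since P[∪ A_i] ≤ 1/20 < 1, the complement has P[∩ A_i^c] ≥ 1 − 1/20 = 19/20 > 0, so some outcome avoids every A_i.

29·p = 1/20 ≈ 0.050; existence CERTIFIED by the union bound.


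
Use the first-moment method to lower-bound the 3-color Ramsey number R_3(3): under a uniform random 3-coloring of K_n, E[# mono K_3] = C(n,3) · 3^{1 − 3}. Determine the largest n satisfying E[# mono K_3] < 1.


We need C(n, 3) · 3^{1 − 3} < 1, i.e. C(n, 3) < 3^{3 − 1} = 9.
Check values of n near the boundary:
  n = 3: C(3, 3) = 1; 1 < 9? YES
  n = 4: C(4, 3) = 4; 4 < 9? YES
  n = 5: C(5, 3) = 10; 10 < 9? NO
  n = 6: C(6, 3) = 20; 20 < 9? NO
The largest n with C(n, 3) < 9 is n = 4 (where E[X] = 4/9 ≈ 0.444444). Hence R_3(3) > 4, i.e. R_3(3) ≥ 5.

Largest n = 4; hence R_3(3) > 4.


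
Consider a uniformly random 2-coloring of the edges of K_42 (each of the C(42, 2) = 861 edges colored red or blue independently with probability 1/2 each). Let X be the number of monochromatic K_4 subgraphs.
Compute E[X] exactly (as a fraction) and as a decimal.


Let X = Σ_S X_S over the C(42, 4) = 111930 subsets S of size 4, where X_S = 1 if the K_4 on S is monochromatic.
For a fixed S, the K_4 on S has C(4, 2) = 6 edges. P[all 6 edges red] = (1/2)^6, and likewise for blue, so P[monochromatic] = 2·(1/2)^6 = 2^{1 − 6} = 1/32.
By linearity: E[X] = C(42, 4) · 2^{1 − 6} = 111930 · 1/32 = 55965/16.
Numerically: E[X] ≈ 3497.812500.

E[X] = C(42,4)·2^(1−C(4,2)) = 55965/16 ≈ 3497.812500.


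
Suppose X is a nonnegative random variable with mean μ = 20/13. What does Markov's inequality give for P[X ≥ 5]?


μ = E[X] = 20/13, a = 5.
Markov: P[X ≥ 5] ≤ μ/a = (20/13)/5 = 4/13.
Numerically: ≈ 0.308.
(Since a = 5 > μ = 1.538, the bound 4/13 is < 1 and informative.)

P[X ≥ 5] ≤ 4/13 ≈ 0.308.


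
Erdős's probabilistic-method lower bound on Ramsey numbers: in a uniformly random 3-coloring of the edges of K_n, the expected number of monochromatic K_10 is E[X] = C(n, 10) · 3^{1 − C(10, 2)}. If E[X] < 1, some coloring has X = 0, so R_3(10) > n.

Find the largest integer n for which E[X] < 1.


We need C(n, 10) · 3^{1 − 45} < 1, i.e. C(n, 10) < 3^{45 − 1} = 984770902183611232881.
Check values of n near the boundary:
  n = 572: C(572, 10) = 954640815642161682606; 954640815642161682606 < 984770902183611232881? YES
  n = 573: C(573, 10) = 971597135635805762226; 971597135635805762226 < 984770902183611232881? YES
  n = 574: C(574, 10) = 988824035203816502691; 988824035203816502691 < 984770902183611232881? NO
  n = 575: C(575, 10) = 1006325345561406175305; 1006325345561406175305 < 984770902183611232881? NO
  n = 576: C(576, 10) = 1024104945306307344480; 1024104945306307344480 < 984770902183611232881? NO
The largest n with C(n, 10) < 984770902183611232881 is n = 573 (where E[X] = 35985079097622435638/36472996377170786403 ≈ 0.9866225). Hence R_3(10) > 573, i.e. R_3(10) ≥ 574.

Largest n = 573; hence R_3(10) > 573.


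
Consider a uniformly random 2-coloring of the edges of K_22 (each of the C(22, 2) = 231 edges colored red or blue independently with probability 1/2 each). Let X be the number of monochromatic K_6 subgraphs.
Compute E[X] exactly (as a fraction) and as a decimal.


Let X = Σ_S X_S over the C(22, 6) = 74613 subsets S of size 6, where X_S = 1 if the K_6 on S is monochromatic.
For a fixed S, the K_6 on S has C(6, 2) = 15 edges. P[all 15 edges red] = (1/2)^15, and likewise for blue, so P[monochromatic] = 2·(1/2)^15 = 2^{1 − 15} = 1/16384.
By linearity of expectation: E[X] = C(22, 6) · 2^{1 − 15} = 74613 · 1/16384 = 74613/16384.
Numerically: E[X] ≈ 4.554016.

E[X] = C(22,6)·2^(1−C(6,2)) = 74613/16384 ≈ 4.554016.


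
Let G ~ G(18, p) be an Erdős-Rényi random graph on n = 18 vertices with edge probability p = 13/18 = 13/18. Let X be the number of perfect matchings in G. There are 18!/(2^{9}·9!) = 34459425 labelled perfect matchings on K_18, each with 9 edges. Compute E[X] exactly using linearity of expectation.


K_18 has 18!/(2^{9}·9!) = 34459425 labelled perfect matchings.
For each such perfect matching H, let X_H = 1 if all 9 edges of H are present in G. Then P[X_H = 1] = p^{9} = (13/18)^{9} = 10604499373/198359290368.
By linearity: E[X] = Σ_H E[X_H] = 34459425 · p^{9} = 34459425 · 10604499373/198359290368 = 4511419145758525/2448880128.
Numerically: E[X] ≈ 1.842e+06.

E[X] = 34459425 · (13/18)^{9} = 4511419145758525/2448880128 ≈ 1.842e+06.


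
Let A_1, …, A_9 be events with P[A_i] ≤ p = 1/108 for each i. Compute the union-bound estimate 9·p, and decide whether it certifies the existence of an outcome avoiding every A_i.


Union bound: P[∪_{i=1}^{9} A_i] ≤ Σ_i P[A_i] ≤ 9·p = 9·(1/108) = 1/12.
Numerically: 1/12 ≈ 0.083333.
Is 1/12 < 1? YES.
Since P[∪ A_i] ≤ 1/12 < 1, the complement has P[∩ A_i^c] ≥ 1 − 1/12 = 11/12 > 0, so some outcome avoids every A_i.

9·p = 1/12 ≈ 0.083333; existence CERTIFIED by the union bound.


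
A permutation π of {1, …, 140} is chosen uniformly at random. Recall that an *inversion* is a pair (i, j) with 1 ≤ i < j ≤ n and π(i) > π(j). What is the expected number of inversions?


Write X = Σ X_I over the C(140, 2) = 9730 pairs i < j, with X_I the indicator of one inversion.
There are 9730 indicators.
For each fixed pair i < j, the values π(i) and π(j) are two distinct elements of {1, …, 140} in uniformly random order; by symmetry P[π(i) > π(j)] = 1/2.
By linearity: E[X] = 9730 · (1/2) = C(140, 2) · (1/2) = 9730/2 = 4865 ≈ 4865.000000.

E[X] = 4865 = 4865.000000.


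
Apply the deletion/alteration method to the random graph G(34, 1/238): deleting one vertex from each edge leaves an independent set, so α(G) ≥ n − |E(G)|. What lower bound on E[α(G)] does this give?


E[|E(G)|] = C(34, 2)·p = 561 · (1/238) = 33/14.
E[α(G)] ≥ n − E[|E(G)|] = 34 − 33/14 = 443/14.
Numerically: ≈ 31.6429.
(This is only a lower bound; the true E[α(G)] may be larger.)

E[α(G)] ≥ 443/14 ≈ 31.6429.


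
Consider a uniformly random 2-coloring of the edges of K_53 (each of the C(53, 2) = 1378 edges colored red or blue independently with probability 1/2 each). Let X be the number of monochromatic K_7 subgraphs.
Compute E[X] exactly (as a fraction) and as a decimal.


Let X = Σ_S X_S over the C(53, 7) = 154143080 subsets S of size 7, where X_S = 1 if the K_7 on S is monochromatic.
For a fixed S, the K_7 on S has C(7, 2) = 21 edges. P[all 21 edges red] = (1/2)^21, and likewise for blue, so P[monochromatic] = 2·(1/2)^21 = 2^{1 − 21} = 1/1048576.
By linearity of expectation: E[X] = C(53, 7) · 2^{1 − 21} = 154143080 · 1/1048576 = 19267885/131072.
Numerically: E[X] ≈ 147.002.

E[X] = C(53,7)·2^(1−C(7,2)) = 19267885/131072 ≈ 147.002.


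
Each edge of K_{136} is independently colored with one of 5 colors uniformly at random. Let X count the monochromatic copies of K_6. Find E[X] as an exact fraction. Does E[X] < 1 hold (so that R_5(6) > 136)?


E[X] = C(136, 6) · 5^{1 − 15} = 7858539612 · 5^{−14} = 7858539612/6103515625.
As a reduced fraction: E[X] = 7858539612/6103515625 ≈ 1.288.
Is E[X] < 1? NO.
Since E[X] ≥ 1, the first-moment bound is inconclusive at n = 136; it does NOT by itself certify R_5(6) > 136.

E[X] = 7858539612/6103515625 ≈ 1.288; E[X] ≥ 1; first-moment method inconclusive here.


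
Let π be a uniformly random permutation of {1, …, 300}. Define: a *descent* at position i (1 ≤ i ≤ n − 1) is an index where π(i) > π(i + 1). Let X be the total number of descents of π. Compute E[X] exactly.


Write X = Σ X_I over i = 1, …, 299, with X_I the indicator of one descent.
There are 299 indicators.
For each fixed i, the pair (π(i), π(i+1)) is a uniformly random ordered pair of distinct values from {1, …, 300}; by symmetry P[π(i) > π(i+1)] = 1/2.
By linearity: E[X] = 299 · (1/2) = (300 − 1) · (1/2) = 299/2 ≈ 149.5000.

E[X] = 299/2 = 149.5000.


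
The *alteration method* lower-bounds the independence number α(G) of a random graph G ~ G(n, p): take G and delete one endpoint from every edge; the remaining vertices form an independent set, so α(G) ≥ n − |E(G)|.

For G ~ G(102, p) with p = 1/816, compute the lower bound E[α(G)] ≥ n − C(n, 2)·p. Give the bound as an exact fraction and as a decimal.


E[|E(G)|] = C(102, 2)·p = 5151 · (1/816) = 101/16.
E[α(G)] ≥ n − E[|E(G)|] = 102 − 101/16 = 1531/16.
Numerically: ≈ 95.6875.
(This is only a lower bound; the true E[α(G)] may be larger.)

E[α(G)] ≥ 1531/16 ≈ 95.6875.


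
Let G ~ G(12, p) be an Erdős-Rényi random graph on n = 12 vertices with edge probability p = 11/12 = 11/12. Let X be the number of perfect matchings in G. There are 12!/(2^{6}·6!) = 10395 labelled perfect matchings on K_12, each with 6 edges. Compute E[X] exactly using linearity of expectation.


K_12 has 12!/(2^{6}·6!) = 10395 labelled perfect matchings.
For each such perfect matching H, let X_H = 1 if all 6 edges of H are present in G. Then P[X_H = 1] = p^{6} = (11/12)^{6} = 1771561/2985984.
By linearity of expectation: E[X] = Σ_H E[X_H] = 10395 · p^{6} = 10395 · 1771561/2985984 = 682050985/110592.
Numerically: E[X] ≈ 6167.3.

E[X] = 10395 · (11/12)^{6} = 682050985/110592 ≈ 6167.3.


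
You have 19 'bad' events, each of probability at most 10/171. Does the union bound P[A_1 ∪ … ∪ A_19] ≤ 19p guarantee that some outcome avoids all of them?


Union bound: P[∪_{i=1}^{19} A_i] ≤ Σ_i P[A_i] ≤ 19·p = 19·(10/171) = 10/9.
Numerically: 10/9 ≈ 1.11111.
Is 10/9 < 1? NO.
Since the bound 10/9 is ≥ 1, the union bound is uninformative here; it does NOT by itself certify existence.

19·p = 10/9 ≈ 1.11111; existence NOT certified by the union bound.


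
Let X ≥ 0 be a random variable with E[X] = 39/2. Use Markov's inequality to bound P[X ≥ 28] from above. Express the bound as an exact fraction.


μ = E[X] = 39/2, a = 28.
Markov: P[X ≥ 28] ≤ μ/a = (39/2)/28 = 39/56.
Numerically: ≈ 0.696.
(Since a = 28 > μ = 19.500, the bound 39/56 is < 1 and informative.)

P[X ≥ 28] ≤ 39/56 ≈ 0.696.


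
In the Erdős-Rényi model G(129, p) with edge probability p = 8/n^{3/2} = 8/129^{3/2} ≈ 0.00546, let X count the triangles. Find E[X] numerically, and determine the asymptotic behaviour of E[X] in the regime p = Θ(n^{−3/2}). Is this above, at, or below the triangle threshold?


Number of potential triangles: C(129, 3) = 349504.
Each occurs with probability p³ ≈ (0.00546)³ ≈ 1.627857e-07.
By linearity: E[X] = C(129, 3)·p³ ≈ 349504 · 1.627857e-07 ≈ 0.0569.
Since α = 3/2 > 1, p = c/n^{3/2} = o(1/n) is below the triangle threshold p ~ 1/n. Asymptotically E[X] ~ (c³/6)·n^{3(1−α)} = (8³/6)·n^{-1.5} → 0, so by Markov's inequality G has no triangles w.h.p.

E[X] ≈ 0.0569; in regime p = Θ(1/n^{3/2}) E[X] tends to 0 (below the triangle threshold p ~ 1/n).


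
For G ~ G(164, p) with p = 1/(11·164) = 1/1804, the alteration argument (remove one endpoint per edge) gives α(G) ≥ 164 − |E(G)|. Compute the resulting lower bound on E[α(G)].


E[|E(G)|] = C(164, 2)·p = 13366 · (1/1804) = 163/22.
E[α(G)] ≥ n − E[|E(G)|] = 164 − 163/22 = 3445/22.
Numerically: ≈ 156.591.
(This is only a lower bound; the true E[α(G)] may be larger.)

E[α(G)] ≥ 3445/22 ≈ 156.591.


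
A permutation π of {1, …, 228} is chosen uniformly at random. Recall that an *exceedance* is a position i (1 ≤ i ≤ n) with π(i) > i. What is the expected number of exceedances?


Write X = Σ_{i=1}^{228} X_i, where X_i = 1_{π(i) > i}.
For each fixed i, π(i) is uniform over {1, …, 228} (marginal of a uniform permutation), so P[π(i) > i] = (n − i)/n. Summing: Σ_{i=1}^{228} (n − i)/n = (0 + 1 + … + 227)/228 = 228(228 − 1)/(2·228) = (228 − 1)/2.
Hence E[X] = Σ_{i=1}^{228} (228 − i)/228 = 227/2 ≈ 113.500.

E[X] = 227/2 = 113.500.


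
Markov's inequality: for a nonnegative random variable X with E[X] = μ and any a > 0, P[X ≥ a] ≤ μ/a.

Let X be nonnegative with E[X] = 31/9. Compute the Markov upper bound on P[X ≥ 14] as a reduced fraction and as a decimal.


μ = E[X] = 31/9, a = 14.
Markov: P[X ≥ 14] ≤ μ/a = (31/9)/14 = 31/126.
Numerically: ≈ 0.246.
(Since a = 14 > μ = 3.444, the bound 31/126 is < 1 and informative.)

P[X ≥ 14] ≤ 31/126 ≈ 0.246.


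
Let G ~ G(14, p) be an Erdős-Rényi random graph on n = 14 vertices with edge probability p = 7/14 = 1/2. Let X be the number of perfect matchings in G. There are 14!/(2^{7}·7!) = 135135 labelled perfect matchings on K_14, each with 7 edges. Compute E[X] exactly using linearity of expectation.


K_14 has 14!/(2^{7}·7!) = 135135 labelled perfect matchings.
For each such perfect matching H, let X_H = 1 if all 7 edges of H are present in G. Then P[X_H = 1] = p^{7} = (1/2)^{7} = 1/128.
Summing the indicators: E[X] = Σ_H E[X_H] = 135135 · p^{7} = 135135 · 1/128 = 135135/128.
Numerically: E[X] ≈ 1055.74.

E[X] = 135135 · (1/2)^{7} = 135135/128 ≈ 1055.74.


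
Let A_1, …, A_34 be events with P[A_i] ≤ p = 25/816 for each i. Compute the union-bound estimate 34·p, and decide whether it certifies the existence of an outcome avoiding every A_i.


Union bound: P[∪_{i=1}^{34} A_i] ≤ Σ_i P[A_i] ≤ 34·p = 34·(25/816) = 25/24.
Numerically: 25/24 ≈ 1.04167.
Is 25/24 < 1? NO.
Since the bound 25/24 is ≥ 1, the union bound is uninformative here; it does NOT by itself certify existence.

34·p = 25/24 ≈ 1.04167; existence NOT certified by the union bound.


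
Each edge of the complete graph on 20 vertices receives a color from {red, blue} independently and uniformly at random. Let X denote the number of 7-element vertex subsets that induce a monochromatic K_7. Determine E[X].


Let X = Σ_S X_S over the C(20, 7) = 77520 subsets S of size 7, where X_S = 1 if the K_7 on S is monochromatic.
For a fixed S, the K_7 on S has C(7, 2) = 21 edges. P[all 21 edges red] = (1/2)^21, and likewise for blue, so P[monochromatic] = 2·(1/2)^21 = 2^{1 − 21} = 1/1048576.
By linearity: E[X] = C(20, 7) · 2^{1 − 21} = 77520 · 1/1048576 = 4845/65536.
Numerically: E[X] ≈ 0.074.

E[X] = C(20,7)·2^(1−C(7,2)) = 4845/65536 ≈ 0.074.


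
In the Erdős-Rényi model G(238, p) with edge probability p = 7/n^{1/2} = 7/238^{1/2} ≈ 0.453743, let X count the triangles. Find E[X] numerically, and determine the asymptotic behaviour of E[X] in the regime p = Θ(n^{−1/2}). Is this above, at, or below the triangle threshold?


Number of potential triangles: C(238, 3) = 2218636.
Each occurs with probability p³ ≈ (0.453743)³ ≈ 9.34175955e-02.
By linearity: E[X] = C(238, 3)·p³ ≈ 2218636 · 9.34175955e-02 ≈ 207259.640306.
Since α = 1/2 < 1, p = c/n^{1/2} ≫ 1/n is above the triangle threshold p ~ 1/n. Asymptotically E[X] ~ (c³/6)·n^{3(1−α)} = (7³/6)·n^{1.5} → ∞; triangles are abundant w.h.p.

E[X] ≈ 207259.640306; in regime p = Θ(1/n^{1/2}) E[X] diverges (above the triangle threshold p ~ 1/n).


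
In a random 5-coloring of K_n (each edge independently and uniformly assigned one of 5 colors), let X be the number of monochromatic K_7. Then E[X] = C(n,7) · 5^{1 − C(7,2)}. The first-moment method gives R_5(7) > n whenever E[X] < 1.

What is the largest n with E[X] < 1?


We need C(n, 7) · 5^{1 − 21} < 1, i.e. C(n, 7) < 5^{21 − 1} = 95367431640625.
Check values of n near the boundary:
  n = 335: C(335, 7) = 88202498238195; 88202498238195 < 95367431640625? YES
  n = 336: C(336, 7) = 90079147136880; 90079147136880 < 95367431640625? YES
  n = 337: C(337, 7) = 91989916924632; 91989916924632 < 95367431640625? YES
  n = 338: C(338, 7) = 93935323022736; 93935323022736 < 95367431640625? YES
  n = 339: C(339, 7) = 95915887062372; 95915887062372 < 95367431640625? NO
  n = 340: C(340, 7) = 97932136940560; 97932136940560 < 95367431640625? NO
The largest n with C(n, 7) < 95367431640625 is n = 338 (where E[X] = 93935323022736/95367431640625 ≈ 0.9850). Hence R_5(7) > 338, i.e. R_5(7) ≥ 339.

Largest n = 338; hence R_5(7) > 338.


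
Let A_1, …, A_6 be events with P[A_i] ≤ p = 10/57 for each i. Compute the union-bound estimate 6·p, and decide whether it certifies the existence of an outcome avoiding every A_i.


Union bound: P[∪_{i=1}^{6} A_i] ≤ Σ_i P[A_i] ≤ 6·p = 6·(10/57) = 20/19.
Numerically: 20/19 ≈ 1.0526.
Is 20/19 < 1? NO.
Since the bound 20/19 is ≥ 1, the union bound is uninformative here; it does NOT by itself certify existence.

6·p = 20/19 ≈ 1.0526; existence NOT certified by the union bound.


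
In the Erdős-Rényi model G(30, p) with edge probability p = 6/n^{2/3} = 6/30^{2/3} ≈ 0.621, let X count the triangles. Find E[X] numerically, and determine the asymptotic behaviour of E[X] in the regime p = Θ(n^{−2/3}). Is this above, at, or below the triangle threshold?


Number of potential triangles: C(30, 3) = 4060.
Each occurs with probability p³ ≈ (0.621)³ ≈ 2.40000e-01.
By linearity: E[X] = C(30, 3)·p³ ≈ 4060 · 2.40000e-01 ≈ 974.400.
Since α = 2/3 < 1, p = c/n^{2/3} ≫ 1/n is above the triangle threshold p ~ 1/n. Asymptotically E[X] ~ (c³/6)·n^{3(1−α)} = (6³/6)·n^{1} → ∞; triangles are abundant w.h.p.

E[X] ≈ 974.400; in regime p = Θ(1/n^{2/3}) E[X] diverges (above the triangle threshold p ~ 1/n).


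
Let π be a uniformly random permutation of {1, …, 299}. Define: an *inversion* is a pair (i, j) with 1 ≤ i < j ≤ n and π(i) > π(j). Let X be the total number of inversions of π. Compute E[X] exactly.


Write X = Σ X_I over the C(299, 2) = 44551 pairs i < j, with X_I the indicator of one inversion.
There are 44551 indicators.
For each fixed pair i < j, the values π(i) and π(j) are two distinct elements of {1, …, 299} in uniformly random order; by symmetry P[π(i) > π(j)] = 1/2.
By linearity: E[X] = 44551 · (1/2) = C(299, 2) · (1/2) = 44551/2 = 44551/2 ≈ 22275.500.

E[X] = 44551/2 = 22275.500.


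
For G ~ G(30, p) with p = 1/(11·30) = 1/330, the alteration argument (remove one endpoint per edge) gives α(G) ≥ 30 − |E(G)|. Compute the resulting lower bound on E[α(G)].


E[|E(G)|] = C(30, 2)·p = 435 · (1/330) = 29/22.
E[α(G)] ≥ n − E[|E(G)|] = 30 − 29/22 = 631/22.
Numerically: ≈ 28.68182.
(This is only a lower bound; the true E[α(G)] may be larger.)

E[α(G)] ≥ 631/22 ≈ 28.68182.


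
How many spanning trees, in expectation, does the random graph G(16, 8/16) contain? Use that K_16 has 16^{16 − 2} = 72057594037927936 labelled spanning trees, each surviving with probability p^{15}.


K_16 has 16^{16 − 2} = 72057594037927936 labelled spanning trees.
For each such spanning tree H, let X_H = 1 if all 15 edges of H are present in G. Then P[X_H = 1] = p^{15} = (1/2)^{15} = 1/32768.
By linearity of expectation: E[X] = Σ_H E[X_H] = 72057594037927936 · p^{15} = 72057594037927936 · 1/32768 = 2199023255552.
Numerically: E[X] ≈ 2.199e+12.

E[X] = 72057594037927936 · (1/2)^{15} = 2199023255552 ≈ 2.199e+12.


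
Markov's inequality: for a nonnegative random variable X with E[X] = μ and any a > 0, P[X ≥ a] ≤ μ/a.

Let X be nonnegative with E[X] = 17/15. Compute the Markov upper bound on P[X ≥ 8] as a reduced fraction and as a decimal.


μ = E[X] = 17/15, a = 8.
Markov: P[X ≥ 8] ≤ μ/a = (17/15)/8 = 17/120.
Numerically: ≈ 0.14167.
(Since a = 8 > μ = 1.13333, the bound 17/120 is < 1 and informative.)

P[X ≥ 8] ≤ 17/120 ≈ 0.14167.


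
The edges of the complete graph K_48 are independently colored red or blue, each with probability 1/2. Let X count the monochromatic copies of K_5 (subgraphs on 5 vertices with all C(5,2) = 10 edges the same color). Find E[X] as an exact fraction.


Let X = Σ_S X_S over the C(48, 5) = 1712304 subsets S of size 5, where X_S = 1 if the K_5 on S is monochromatic.
For a fixed S, the K_5 on S has C(5, 2) = 10 edges. P[all 10 edges red] = (1/2)^10, and likewise for blue, so P[monochromatic] = 2·(1/2)^10 = 2^{1 − 10} = 1/512.
By linearity of expectation: E[X] = C(48, 5) · 2^{1 − 10} = 1712304 · 1/512 = 107019/32.
Numerically: E[X] ≈ 3344.3438.

E[X] = C(48,5)·2^(1−C(5,2)) = 107019/32 ≈ 3344.3438.


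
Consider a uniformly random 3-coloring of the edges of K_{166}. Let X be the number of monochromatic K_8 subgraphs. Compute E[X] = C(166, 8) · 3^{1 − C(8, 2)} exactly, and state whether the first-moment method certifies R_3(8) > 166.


E[X] = C(166, 8) · 3^{1 − 28} = 12049276177620 · 3^{−27} = 12049276177620/7625597484987.
As a reduced fraction: E[X] = 148756496020/94143178827 ≈ 1.58011.
Is E[X] < 1? NO.
Since E[X] ≥ 1, the first-moment bound is inconclusive at n = 166; it does NOT by itself certify R_3(8) > 166.

E[X] = 148756496020/94143178827 ≈ 1.58011; E[X] ≥ 1; first-moment method inconclusive here.


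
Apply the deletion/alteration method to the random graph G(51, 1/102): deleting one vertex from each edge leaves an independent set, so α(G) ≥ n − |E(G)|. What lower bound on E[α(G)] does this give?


E[|E(G)|] = C(51, 2)·p = 1275 · (1/102) = 25/2.
E[α(G)] ≥ n − E[|E(G)|] = 51 − 25/2 = 77/2.
Numerically: ≈ 38.5000.
(This is only a lower bound; the true E[α(G)] may be larger.)

E[α(G)] ≥ 77/2 ≈ 38.5000.


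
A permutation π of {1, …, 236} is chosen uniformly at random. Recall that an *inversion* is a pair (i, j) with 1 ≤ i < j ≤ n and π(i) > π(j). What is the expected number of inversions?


Write X = Σ X_I over the C(236, 2) = 27730 pairs i < j, with X_I the indicator of one inversion.
There are 27730 indicators.
For each fixed pair i < j, the values π(i) and π(j) are two distinct elements of {1, …, 236} in uniformly random order; by symmetry P[π(i) > π(j)] = 1/2.
By linearity: E[X] = 27730 · (1/2) = C(236, 2) · (1/2) = 27730/2 = 13865 ≈ 13865.000000.

E[X] = 13865 = 13865.000000.


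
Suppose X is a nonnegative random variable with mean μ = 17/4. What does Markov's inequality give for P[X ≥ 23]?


μ = E[X] = 17/4, a = 23.
Markov: P[X ≥ 23] ≤ μ/a = (17/4)/23 = 17/92.
Numerically: ≈ 0.1848.
(Since a = 23 > μ = 4.2500, the bound 17/92 is < 1 and informative.)

P[X ≥ 23] ≤ 17/92 ≈ 0.1848.


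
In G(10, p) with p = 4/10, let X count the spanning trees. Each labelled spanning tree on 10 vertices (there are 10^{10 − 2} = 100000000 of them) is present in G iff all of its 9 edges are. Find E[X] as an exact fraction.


K_10 has 10^{10 − 2} = 100000000 labelled spanning trees.
For each such spanning tree H, let X_H = 1 if all 9 edges of H are present in G. Then P[X_H = 1] = p^{9} = (2/5)^{9} = 512/1953125.
By linearity: E[X] = Σ_H E[X_H] = 100000000 · p^{9} = 100000000 · 512/1953125 = 131072/5.
Numerically: E[X] ≈ 2.62e+04.

E[X] = 100000000 · (2/5)^{9} = 131072/5 ≈ 2.62e+04.


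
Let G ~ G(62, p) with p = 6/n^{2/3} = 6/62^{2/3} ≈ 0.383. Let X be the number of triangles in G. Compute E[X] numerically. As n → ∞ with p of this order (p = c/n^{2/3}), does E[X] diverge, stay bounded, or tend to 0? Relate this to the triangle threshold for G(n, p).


Number of potential triangles: C(62, 3) = 37820.
Each occurs with probability p³ ≈ (0.383)³ ≈ 5.619147e-02.
By linearity: E[X] = C(62, 3)·p³ ≈ 37820 · 5.619147e-02 ≈ 2125.1613.
Since α = 2/3 < 1, p = c/n^{2/3} ≫ 1/n is above the triangle threshold p ~ 1/n. Asymptotically E[X] ~ (c³/6)·n^{3(1−α)} = (6³/6)·n^{1} → ∞; triangles are abundant w.h.p.

E[X] ≈ 2125.1613; in regime p = Θ(1/n^{2/3}) E[X] diverges (above the triangle threshold p ~ 1/n).


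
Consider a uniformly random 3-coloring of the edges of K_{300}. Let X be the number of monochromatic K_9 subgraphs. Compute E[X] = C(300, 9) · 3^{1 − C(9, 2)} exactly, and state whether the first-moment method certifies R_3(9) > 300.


E[X] = C(300, 9) · 3^{1 − 36} = 48052241692154700 · 3^{−35} = 48052241692154700/50031545098999707.
As a reduced fraction: E[X] = 16017413897384900/16677181699666569 ≈ 0.960439.
Is E[X] < 1? YES.
Since E[X] < 1, there exists a 3-coloring of K_{300} with no monochromatic K_9; hence R_3(9) > 300.

E[X] = 16017413897384900/16677181699666569 ≈ 0.960439; E[X] < 1, so R_3(9) > 300.


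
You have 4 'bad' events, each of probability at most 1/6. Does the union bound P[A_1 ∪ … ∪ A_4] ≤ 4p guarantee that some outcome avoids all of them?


Union bound: P[∪_{i=1}^{4} A_i] ≤ Σ_i P[A_i] ≤ 4·p = 4·(1/6) = 2/3.
Numerically: 2/3 ≈ 0.66667.
Is 2/3 < 1? YES.
Since P[∪ A_i] ≤ 2/3 < 1, the complement has P[∩ A_i^c] ≥ 1 − 2/3 = 1/3 > 0, so some outcome avoids every A_i.

4·p = 2/3 ≈ 0.66667; existence CERTIFIED by the union bound.


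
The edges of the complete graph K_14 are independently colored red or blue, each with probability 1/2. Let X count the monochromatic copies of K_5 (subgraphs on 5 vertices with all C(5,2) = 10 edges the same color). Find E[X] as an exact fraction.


Let X = Σ_S X_S over the C(14, 5) = 2002 subsets S of size 5, where X_S = 1 if the K_5 on S is monochromatic.
For a fixed S, the K_5 on S has C(5, 2) = 10 edges. P[all 10 edges red] = (1/2)^10, and likewise for blue, so P[monochromatic] = 2·(1/2)^10 = 2^{1 − 10} = 1/512.
By linearity of expectation: E[X] = C(14, 5) · 2^{1 − 10} = 2002 · 1/512 = 1001/256.
Numerically: E[X] ≈ 3.910.

E[X] = C(14,5)·2^(1−C(5,2)) = 1001/256 ≈ 3.910.


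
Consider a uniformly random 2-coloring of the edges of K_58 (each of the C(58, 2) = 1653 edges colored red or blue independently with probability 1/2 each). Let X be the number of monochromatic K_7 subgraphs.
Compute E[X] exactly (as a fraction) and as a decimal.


Let X = Σ_S X_S over the C(58, 7) = 300674088 subsets S of size 7, where X_S = 1 if the K_7 on S is monochromatic.
For a fixed S, the K_7 on S has C(7, 2) = 21 edges. P[all 21 edges red] = (1/2)^21, and likewise for blue, so P[monochromatic] = 2·(1/2)^21 = 2^{1 − 21} = 1/1048576.
Summing: E[X] = C(58, 7) · 2^{1 − 21} = 300674088 · 1/1048576 = 37584261/131072.
Numerically: E[X] ≈ 286.745.

E[X] = C(58,7)·2^(1−C(7,2)) = 37584261/131072 ≈ 286.745.


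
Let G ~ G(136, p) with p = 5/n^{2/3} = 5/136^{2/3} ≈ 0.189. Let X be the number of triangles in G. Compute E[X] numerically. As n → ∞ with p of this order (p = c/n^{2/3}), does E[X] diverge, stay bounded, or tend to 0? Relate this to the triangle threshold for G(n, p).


Number of potential triangles: C(136, 3) = 410040.
Each occurs with probability p³ ≈ (0.189)³ ≈ 6.75822e-03.
By linearity: E[X] = C(136, 3)·p³ ≈ 410040 · 6.75822e-03 ≈ 2771.140.
Since α = 2/3 < 1, p = c/n^{2/3} ≫ 1/n is above the triangle threshold p ~ 1/n. Asymptotically E[X] ~ (c³/6)·n^{3(1−α)} = (5³/6)·n^{1} → ∞; triangles are abundant w.h.p.

E[X] ≈ 2771.140; in regime p = Θ(1/n^{2/3}) E[X] diverges (above the triangle threshold p ~ 1/n).


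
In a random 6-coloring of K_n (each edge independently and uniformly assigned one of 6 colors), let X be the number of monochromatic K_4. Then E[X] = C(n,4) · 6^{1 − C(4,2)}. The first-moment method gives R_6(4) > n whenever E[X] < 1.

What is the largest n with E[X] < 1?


We need C(n, 4) · 6^{1 − 6} < 1, i.e. C(n, 4) < 6^{6 − 1} = 7776.
Check values of n near the boundary:
  n = 18: C(18, 4) = 3060; 3060 < 7776? YES
  n = 19: C(19, 4) = 3876; 3876 < 7776? YES
  n = 20: C(20, 4) = 4845; 4845 < 7776? YES
  n = 21: C(21, 4) = 5985; 5985 < 7776? YES
  n = 22: C(22, 4) = 7315; 7315 < 7776? YES
  n = 23: C(23, 4) = 8855; 8855 < 7776? NO
  n = 24: C(24, 4) = 10626; 10626 < 7776? NO
The largest n with C(n, 4) < 7776 is n = 22 (where E[X] = 7315/7776 ≈ 0.941). Hence R_6(4) > 22, i.e. R_6(4) ≥ 23.

Largest n = 22; hence R_6(4) > 22.


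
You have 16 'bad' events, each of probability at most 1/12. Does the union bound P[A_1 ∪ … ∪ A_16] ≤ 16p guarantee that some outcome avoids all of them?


Union bound: P[∪_{i=1}^{16} A_i] ≤ Σ_i P[A_i] ≤ 16·p = 16·(1/12) = 4/3.
Numerically: 4/3 ≈ 1.333.
Is 4/3 < 1? NO.
Since the bound 4/3 is ≥ 1, the union bound is uninformative here; it does NOT by itself certify existence.

16·p = 4/3 ≈ 1.333; existence NOT certified by the union bound.


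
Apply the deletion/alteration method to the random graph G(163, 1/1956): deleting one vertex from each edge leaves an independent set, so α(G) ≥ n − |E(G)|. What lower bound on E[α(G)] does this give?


E[|E(G)|] = C(163, 2)·p = 13203 · (1/1956) = 27/4.
E[α(G)] ≥ n − E[|E(G)|] = 163 − 27/4 = 625/4.
Numerically: ≈ 156.250000.
(This is only a lower bound; the true E[α(G)] may be larger.)

E[α(G)] ≥ 625/4 ≈ 156.250000.


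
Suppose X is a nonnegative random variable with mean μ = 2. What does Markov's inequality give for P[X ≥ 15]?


μ = E[X] = 2, a = 15.
Markov: P[X ≥ 15] ≤ μ/a = (2)/15 = 2/15.
Numerically: ≈ 0.133333.
(Since a = 15 > μ = 2.000000, the bound 2/15 is < 1 and informative.)

P[X ≥ 15] ≤ 2/15 ≈ 0.133333.


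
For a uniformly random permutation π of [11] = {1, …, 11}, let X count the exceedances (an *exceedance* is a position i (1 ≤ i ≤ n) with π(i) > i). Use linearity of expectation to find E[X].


Write X = Σ_{i=1}^{11} X_i, where X_i = 1_{π(i) > i}.
For each fixed i, π(i) is uniform over {1, …, 11} (marginal of a uniform permutation), so P[π(i) > i] = (n − i)/n. Summing: Σ_{i=1}^{11} (n − i)/n = (0 + 1 + … + 10)/11 = 11(11 − 1)/(2·11) = (11 − 1)/2.
Hence E[X] = Σ_{i=1}^{11} (11 − i)/11 = 5 ≈ 5.00000.

E[X] = 5 = 5.00000.


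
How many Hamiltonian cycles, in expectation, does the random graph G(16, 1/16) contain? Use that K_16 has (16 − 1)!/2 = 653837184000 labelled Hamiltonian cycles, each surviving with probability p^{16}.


K_16 has (16 − 1)!/2 = 653837184000 labelled Hamiltonian cycles.
For each such Hamiltonian cycle H, let X_H = 1 if all 16 edges of H are present in G. Then P[X_H = 1] = p^{16} = (1/16)^{16} = 1/18446744073709551616.
By linearity: E[X] = Σ_H E[X_H] = 653837184000 · p^{16} = 653837184000 · 1/18446744073709551616 = 638512875/18014398509481984.
Numerically: E[X] ≈ 3.544e-08.

E[X] = 653837184000 · (1/16)^{16} = 638512875/18014398509481984 ≈ 3.544e-08.


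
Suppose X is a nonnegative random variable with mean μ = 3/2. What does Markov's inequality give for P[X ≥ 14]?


μ = E[X] = 3/2, a = 14.
Markov: P[X ≥ 14] ≤ μ/a = (3/2)/14 = 3/28.
Numerically: ≈ 0.107.
(Since a = 14 > μ = 1.500, the bound 3/28 is < 1 and informative.)

P[X ≥ 14] ≤ 3/28 ≈ 0.107.


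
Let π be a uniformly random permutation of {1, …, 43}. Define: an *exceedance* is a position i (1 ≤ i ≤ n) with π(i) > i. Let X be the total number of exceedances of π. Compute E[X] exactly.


Write X = Σ_{i=1}^{43} X_i, where X_i = 1_{π(i) > i}.
For each fixed i, π(i) is uniform over {1, …, 43} (marginal of a uniform permutation), so P[π(i) > i] = (n − i)/n. Summing: Σ_{i=1}^{43} (n − i)/n = (0 + 1 + … + 42)/43 = 43(43 − 1)/(2·43) = (43 − 1)/2.
Hence E[X] = Σ_{i=1}^{43} (43 − i)/43 = 21 ≈ 21.000.

E[X] = 21 = 21.000.


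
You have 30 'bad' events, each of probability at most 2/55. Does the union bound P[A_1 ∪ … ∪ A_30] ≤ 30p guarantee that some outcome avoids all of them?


Union bound: P[∪_{i=1}^{30} A_i] ≤ Σ_i P[A_i] ≤ 30·p = 30·(2/55) = 12/11.
Numerically: 12/11 ≈ 1.091.
Is 12/11 < 1? NO.
Since the bound 12/11 is ≥ 1, the union bound is uninformative here; it does NOT by itself certify existence.

30·p = 12/11 ≈ 1.091; existence NOT certified by the union bound.


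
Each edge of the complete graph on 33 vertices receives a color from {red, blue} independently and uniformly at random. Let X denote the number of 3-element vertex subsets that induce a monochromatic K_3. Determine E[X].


Let X = Σ_S X_S over the C(33, 3) = 5456 subsets S of size 3, where X_S = 1 if the K_3 on S is monochromatic.
For a fixed S, the K_3 on S has C(3, 2) = 3 edges. P[all 3 edges red] = (1/2)^3, and likewise for blue, so P[monochromatic] = 2·(1/2)^3 = 2^{1 − 3} = 1/4.
By linearity: E[X] = C(33, 3) · 2^{1 − 3} = 5456 · 1/4 = 1364.
Numerically: E[X] ≈ 1364.000.

E[X] = C(33,3)·2^(1−C(3,2)) = 1364 ≈ 1364.000.


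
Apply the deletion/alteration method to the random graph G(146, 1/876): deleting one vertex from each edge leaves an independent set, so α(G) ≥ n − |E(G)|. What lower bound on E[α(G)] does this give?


E[|E(G)|] = C(146, 2)·p = 10585 · (1/876) = 145/12.
E[α(G)] ≥ n − E[|E(G)|] = 146 − 145/12 = 1607/12.
Numerically: ≈ 133.916667.
(This is only a lower bound; the true E[α(G)] may be larger.)

E[α(G)] ≥ 1607/12 ≈ 133.916667.


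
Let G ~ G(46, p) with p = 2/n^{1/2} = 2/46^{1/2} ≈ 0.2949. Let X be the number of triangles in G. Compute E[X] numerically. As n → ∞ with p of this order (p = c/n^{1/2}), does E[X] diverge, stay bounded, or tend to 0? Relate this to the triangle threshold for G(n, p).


Number of potential triangles: C(46, 3) = 15180.
Each occurs with probability p³ ≈ (0.2949)³ ≈ 2.564208e-02.
By linearity: E[X] = C(46, 3)·p³ ≈ 15180 · 2.564208e-02 ≈ 389.2468.
Since α = 1/2 < 1, p = c/n^{1/2} ≫ 1/n is above the triangle threshold p ~ 1/n. Asymptotically E[X] ~ (c³/6)·n^{3(1−α)} = (2³/6)·n^{1.5} → ∞; triangles are abundant w.h.p.

E[X] ≈ 389.2468; in regime p = Θ(1/n^{1/2}) E[X] diverges (above the triangle threshold p ~ 1/n).


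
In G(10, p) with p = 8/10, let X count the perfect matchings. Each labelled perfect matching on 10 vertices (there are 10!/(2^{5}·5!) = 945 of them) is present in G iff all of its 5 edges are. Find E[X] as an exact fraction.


K_10 has 10!/(2^{5}·5!) = 945 labelled perfect matchings.
For each such perfect matching H, let X_H = 1 if all 5 edges of H are present in G. Then P[X_H = 1] = p^{5} = (4/5)^{5} = 1024/3125.
By linearity: E[X] = Σ_H E[X_H] = 945 · p^{5} = 945 · 1024/3125 = 193536/625.
Numerically: E[X] ≈ 310.

E[X] = 945 · (4/5)^{5} = 193536/625 ≈ 310.


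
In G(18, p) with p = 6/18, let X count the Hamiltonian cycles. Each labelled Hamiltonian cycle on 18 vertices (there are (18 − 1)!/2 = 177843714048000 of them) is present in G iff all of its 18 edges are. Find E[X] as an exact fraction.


K_18 has (18 − 1)!/2 = 177843714048000 labelled Hamiltonian cycles.
For each such Hamiltonian cycle H, let X_H = 1 if all 18 edges of H are present in G. Then P[X_H = 1] = p^{18} = (1/3)^{18} = 1/387420489.
Summing the indicators: E[X] = Σ_H E[X_H] = 177843714048000 · p^{18} = 177843714048000 · 1/387420489 = 243955712000/531441.
Numerically: E[X] ≈ 459046.

E[X] = 177843714048000 · (1/3)^{18} = 243955712000/531441 ≈ 459046.


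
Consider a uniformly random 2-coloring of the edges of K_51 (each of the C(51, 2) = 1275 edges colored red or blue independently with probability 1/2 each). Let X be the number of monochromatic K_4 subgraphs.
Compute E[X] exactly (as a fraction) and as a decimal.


Let X = Σ_S X_S over the C(51, 4) = 249900 subsets S of size 4, where X_S = 1 if the K_4 on S is monochromatic.
For a fixed S, the K_4 on S has C(4, 2) = 6 edges. P[all 6 edges red] = (1/2)^6, and likewise for blue, so P[monochromatic] = 2·(1/2)^6 = 2^{1 − 6} = 1/32.
By linearity: E[X] = C(51, 4) · 2^{1 − 6} = 249900 · 1/32 = 62475/8.
Numerically: E[X] ≈ 7809.375.

E[X] = C(51,4)·2^(1−C(4,2)) = 62475/8 ≈ 7809.375.


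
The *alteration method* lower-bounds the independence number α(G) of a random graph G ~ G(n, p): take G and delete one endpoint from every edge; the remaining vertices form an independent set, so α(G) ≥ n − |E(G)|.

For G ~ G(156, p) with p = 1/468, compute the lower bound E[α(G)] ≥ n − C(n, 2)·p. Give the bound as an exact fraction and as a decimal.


E[|E(G)|] = C(156, 2)·p = 12090 · (1/468) = 155/6.
E[α(G)] ≥ n − E[|E(G)|] = 156 − 155/6 = 781/6.
Numerically: ≈ 130.16667.
(This is only a lower bound; the true E[α(G)] may be larger.)

E[α(G)] ≥ 781/6 ≈ 130.16667.


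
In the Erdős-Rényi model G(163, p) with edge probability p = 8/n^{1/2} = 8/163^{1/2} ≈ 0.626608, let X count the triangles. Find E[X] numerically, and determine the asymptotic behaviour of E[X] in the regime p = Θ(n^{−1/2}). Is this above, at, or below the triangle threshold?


Number of potential triangles: C(163, 3) = 708561.
Each occurs with probability p³ ≈ (0.626608)³ ≈ 2.46030276e-01.
By linearity: E[X] = C(163, 3)·p³ ≈ 708561 · 2.46030276e-01 ≈ 174327.458616.
Since α = 1/2 < 1, p = c/n^{1/2} ≫ 1/n is above the triangle threshold p ~ 1/n. Asymptotically E[X] ~ (c³/6)·n^{3(1−α)} = (8³/6)·n^{1.5} → ∞; triangles are abundant w.h.p.

E[X] ≈ 174327.458616; in regime p = Θ(1/n^{1/2}) E[X] diverges (above the triangle threshold p ~ 1/n).
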